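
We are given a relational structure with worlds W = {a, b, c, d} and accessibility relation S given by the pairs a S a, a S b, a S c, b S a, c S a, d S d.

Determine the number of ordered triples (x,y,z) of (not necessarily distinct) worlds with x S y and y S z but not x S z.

Enumerating: (b,a,b), (b,a,c), (c,a,b), (c,a,c).

4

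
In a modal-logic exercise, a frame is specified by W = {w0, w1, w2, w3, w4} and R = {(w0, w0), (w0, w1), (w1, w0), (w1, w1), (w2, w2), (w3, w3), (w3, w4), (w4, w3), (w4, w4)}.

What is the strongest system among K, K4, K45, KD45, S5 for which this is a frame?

S5

Transitive (axiom 4): yes — every two-step R-path is closed by a direct edge.
Euclidean (axiom 5): yes — any two successors of a common world are R-related.
Serial (axiom D): yes — every world has a successor (e.g. w0 R w0).
Reflexive (axiom T): yes — every world is R-related to itself.
So F validates K, K4, K45, KD45, S5. The strongest is S5.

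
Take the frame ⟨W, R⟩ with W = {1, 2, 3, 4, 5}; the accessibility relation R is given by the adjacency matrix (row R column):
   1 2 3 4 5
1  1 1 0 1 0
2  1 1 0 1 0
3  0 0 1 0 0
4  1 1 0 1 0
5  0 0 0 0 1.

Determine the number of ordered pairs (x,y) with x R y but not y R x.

R is symmetric; there are no such tuples.

0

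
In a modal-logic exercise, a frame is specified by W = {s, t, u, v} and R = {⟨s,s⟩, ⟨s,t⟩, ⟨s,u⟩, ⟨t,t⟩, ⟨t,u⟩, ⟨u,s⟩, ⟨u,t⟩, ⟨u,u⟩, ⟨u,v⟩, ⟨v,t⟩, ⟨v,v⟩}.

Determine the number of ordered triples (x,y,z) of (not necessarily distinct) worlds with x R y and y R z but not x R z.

4

Enumerating: (s,u,v), (t,u,s), (t,u,v), (v,t,u).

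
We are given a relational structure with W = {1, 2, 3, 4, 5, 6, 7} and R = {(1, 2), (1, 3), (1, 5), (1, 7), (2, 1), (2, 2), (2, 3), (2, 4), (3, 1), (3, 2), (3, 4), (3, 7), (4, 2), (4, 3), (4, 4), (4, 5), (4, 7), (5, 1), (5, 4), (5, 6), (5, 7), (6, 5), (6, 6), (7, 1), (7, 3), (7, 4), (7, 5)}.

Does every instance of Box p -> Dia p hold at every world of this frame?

By correspondence theory, D is valid on a frame iff R is serial.
Serial: yes — every world has a successor (e.g. 1 R 2).

Yes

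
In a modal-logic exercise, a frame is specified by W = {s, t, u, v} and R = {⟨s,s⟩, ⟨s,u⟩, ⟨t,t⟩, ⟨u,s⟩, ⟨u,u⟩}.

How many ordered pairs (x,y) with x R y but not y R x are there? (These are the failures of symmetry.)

R is symmetric; there are no such tuples.

0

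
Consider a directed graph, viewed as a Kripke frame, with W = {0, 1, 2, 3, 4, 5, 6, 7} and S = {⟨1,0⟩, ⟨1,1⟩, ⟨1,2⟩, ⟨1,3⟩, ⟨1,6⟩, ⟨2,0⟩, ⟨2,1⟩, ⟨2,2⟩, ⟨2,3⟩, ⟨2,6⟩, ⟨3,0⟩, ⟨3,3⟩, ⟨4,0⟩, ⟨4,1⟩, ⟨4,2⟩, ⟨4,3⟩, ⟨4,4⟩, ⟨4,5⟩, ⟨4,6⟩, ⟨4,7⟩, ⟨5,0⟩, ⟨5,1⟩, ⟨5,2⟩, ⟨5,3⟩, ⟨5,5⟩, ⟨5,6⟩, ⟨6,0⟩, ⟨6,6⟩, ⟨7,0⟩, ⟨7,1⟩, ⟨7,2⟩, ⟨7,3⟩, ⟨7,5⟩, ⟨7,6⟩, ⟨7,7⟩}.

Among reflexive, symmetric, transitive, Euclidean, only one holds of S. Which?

Reflexive: no — 0 is not related to itself.
Symmetric: no — 1 S 0 but not 0 S 1.
Transitive: yes — every two-step S-path is closed by a direct edge.
Euclidean: no — 1 S 0 and 1 S 2, but not 0 S 2.
Only transitive holds.

transitive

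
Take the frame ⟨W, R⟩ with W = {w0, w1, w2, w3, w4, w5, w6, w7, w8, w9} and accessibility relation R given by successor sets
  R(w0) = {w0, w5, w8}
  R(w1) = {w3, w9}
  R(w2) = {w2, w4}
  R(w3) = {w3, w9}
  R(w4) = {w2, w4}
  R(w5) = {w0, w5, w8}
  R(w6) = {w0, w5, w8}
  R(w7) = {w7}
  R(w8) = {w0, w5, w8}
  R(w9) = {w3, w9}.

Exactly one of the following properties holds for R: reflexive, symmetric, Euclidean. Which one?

Reflexive: no — w1 is not related to itself.
Symmetric: no — w1 R w3 but not w3 R w1.
Euclidean: yes — any two successors of a common world are R-related.
Only Euclidean holds.

Euclidean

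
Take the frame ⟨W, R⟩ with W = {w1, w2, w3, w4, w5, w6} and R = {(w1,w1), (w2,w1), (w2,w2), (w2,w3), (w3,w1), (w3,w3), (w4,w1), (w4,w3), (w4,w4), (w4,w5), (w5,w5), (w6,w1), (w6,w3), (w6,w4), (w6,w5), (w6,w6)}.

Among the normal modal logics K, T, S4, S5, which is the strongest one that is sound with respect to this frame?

Reflexive (axiom T): yes — every world is R-related to itself.
Transitive (axiom 4): yes — every two-step R-path is closed by a direct edge.
Euclidean (axiom 5): no — w2 R w1 and w2 R w3, but not w1 R w3.
So F validates K, T, S4; S5 would additionally require R to be Euclidean. The strongest is S4.

S4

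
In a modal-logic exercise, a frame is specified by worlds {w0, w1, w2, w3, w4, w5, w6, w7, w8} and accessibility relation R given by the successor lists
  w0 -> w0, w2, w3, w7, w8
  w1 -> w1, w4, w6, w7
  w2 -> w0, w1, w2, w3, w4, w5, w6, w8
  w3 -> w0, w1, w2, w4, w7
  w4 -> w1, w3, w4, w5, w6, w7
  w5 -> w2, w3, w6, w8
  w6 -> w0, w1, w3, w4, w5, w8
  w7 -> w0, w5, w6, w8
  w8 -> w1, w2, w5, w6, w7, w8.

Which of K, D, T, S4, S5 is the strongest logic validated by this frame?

D

Serial (axiom D): yes — every world has a successor (e.g. w0 R w0).
Reflexive (axiom T): no — w3 is not related to itself.
Transitive (axiom 4): no — w0 R w2 and w2 R w1, but not w0 R w1.
Euclidean (axiom 5): no — w0 R w2 and w0 R w7, but not w2 R w7.
So F validates K, D; T would additionally require R to be reflexive. The strongest is D.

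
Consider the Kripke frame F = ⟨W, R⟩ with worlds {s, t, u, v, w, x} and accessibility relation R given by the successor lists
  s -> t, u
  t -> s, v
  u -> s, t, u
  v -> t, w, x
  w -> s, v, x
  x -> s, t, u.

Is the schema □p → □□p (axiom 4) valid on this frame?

No

The schema 4 characterises exactly the transitive frames.
Transitive: no — s R t and t R v, but not s R v.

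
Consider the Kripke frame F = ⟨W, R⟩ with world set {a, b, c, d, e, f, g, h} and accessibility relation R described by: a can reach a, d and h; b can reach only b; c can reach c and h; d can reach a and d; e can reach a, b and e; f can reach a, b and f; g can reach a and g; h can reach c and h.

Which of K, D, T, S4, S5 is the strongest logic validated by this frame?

Serial (axiom D): yes — every world has a successor (e.g. a R a).
Reflexive (axiom T): yes — every world is R-related to itself.
Transitive (axiom 4): no — a R h and h R c, but not a R c.
Euclidean (axiom 5): no — a R d and a R h, but not d R h.
So F validates K, D, T; S4 would additionally require R to be transitive. The strongest is T.

T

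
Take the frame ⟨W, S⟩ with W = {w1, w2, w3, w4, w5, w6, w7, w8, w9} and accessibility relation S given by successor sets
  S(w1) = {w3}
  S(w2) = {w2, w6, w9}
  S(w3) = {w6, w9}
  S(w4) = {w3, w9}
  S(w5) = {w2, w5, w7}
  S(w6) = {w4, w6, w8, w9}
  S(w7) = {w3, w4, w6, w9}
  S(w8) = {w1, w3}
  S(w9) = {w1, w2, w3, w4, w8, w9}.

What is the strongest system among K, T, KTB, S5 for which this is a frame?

Reflexive (axiom T): no — w1 is not related to itself.
Symmetric (axiom B): no — w1 S w3 but not w3 S w1.
Euclidean (axiom 5): no — w2 S w9 and w2 S w6, but not w9 S w6.
So F validates K; T would additionally require S to be reflexive. The strongest is K.

K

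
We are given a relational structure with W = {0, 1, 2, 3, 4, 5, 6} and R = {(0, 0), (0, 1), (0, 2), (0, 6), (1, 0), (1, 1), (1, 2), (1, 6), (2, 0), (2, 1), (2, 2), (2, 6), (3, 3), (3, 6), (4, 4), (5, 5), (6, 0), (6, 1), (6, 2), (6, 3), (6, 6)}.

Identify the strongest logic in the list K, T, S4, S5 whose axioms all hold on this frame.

Reflexive (axiom T): yes — every world is R-related to itself.
Transitive (axiom 4): no — 0 R 6 and 6 R 3, but not 0 R 3.
Euclidean (axiom 5): no — 6 R 0 and 6 R 3, but not 0 R 3.
So F validates K, T; S4 would additionally require R to be transitive. The strongest is T.

T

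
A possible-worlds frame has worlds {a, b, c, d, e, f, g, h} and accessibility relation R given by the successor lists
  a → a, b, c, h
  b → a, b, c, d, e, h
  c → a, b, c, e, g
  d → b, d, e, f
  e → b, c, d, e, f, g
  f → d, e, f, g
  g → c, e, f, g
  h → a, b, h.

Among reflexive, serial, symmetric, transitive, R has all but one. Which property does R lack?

transitive

Reflexive: yes — every world is R-related to itself.
Serial: yes — every world has a successor (e.g. a R a).
Symmetric: yes — every pair in R has its reverse in R.
Transitive: no — a R b and b R d, but not a R d.
Only transitive fails.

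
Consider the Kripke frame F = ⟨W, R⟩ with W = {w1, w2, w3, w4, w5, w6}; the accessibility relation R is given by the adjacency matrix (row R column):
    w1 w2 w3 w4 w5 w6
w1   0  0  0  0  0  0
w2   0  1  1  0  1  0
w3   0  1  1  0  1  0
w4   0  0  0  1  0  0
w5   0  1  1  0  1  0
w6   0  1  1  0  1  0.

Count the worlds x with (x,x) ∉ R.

2

Enumerating: w1, w6.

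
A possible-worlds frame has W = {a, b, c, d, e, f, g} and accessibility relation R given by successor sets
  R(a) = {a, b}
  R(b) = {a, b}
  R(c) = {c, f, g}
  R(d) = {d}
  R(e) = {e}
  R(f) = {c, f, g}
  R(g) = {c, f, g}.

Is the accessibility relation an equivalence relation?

Reflexive: yes — every world is R-related to itself.
Symmetric: yes — every pair in R has its reverse in R.
Transitive: yes — every two-step R-path is closed by a direct edge.
So R is an equivalence relation.

Yes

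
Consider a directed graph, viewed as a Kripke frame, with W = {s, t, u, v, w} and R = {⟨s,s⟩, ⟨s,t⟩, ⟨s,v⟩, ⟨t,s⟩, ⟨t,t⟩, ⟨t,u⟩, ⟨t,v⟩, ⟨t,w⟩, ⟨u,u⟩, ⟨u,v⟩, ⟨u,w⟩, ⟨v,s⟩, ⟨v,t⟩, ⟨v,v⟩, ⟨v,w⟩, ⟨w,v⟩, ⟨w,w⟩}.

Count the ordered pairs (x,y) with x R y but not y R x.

Enumerating: (t,u), (t,w), (u,v), (u,w).

4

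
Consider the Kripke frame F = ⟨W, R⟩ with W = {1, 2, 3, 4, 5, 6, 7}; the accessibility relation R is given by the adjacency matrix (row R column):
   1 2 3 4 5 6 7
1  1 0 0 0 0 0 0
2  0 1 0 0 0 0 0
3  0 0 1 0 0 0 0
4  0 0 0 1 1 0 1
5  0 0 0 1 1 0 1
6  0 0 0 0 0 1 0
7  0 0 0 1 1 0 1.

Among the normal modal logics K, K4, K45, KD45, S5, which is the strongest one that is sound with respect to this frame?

Transitive (axiom 4): yes — every two-step R-path is closed by a direct edge.
Euclidean (axiom 5): yes — any two successors of a common world are R-related.
Serial (axiom D): yes — every world has a successor (e.g. 1 R 1).
Reflexive (axiom T): yes — every world is R-related to itself.
So F validates K, K4, K45, KD45, S5. The strongest is S5.

S5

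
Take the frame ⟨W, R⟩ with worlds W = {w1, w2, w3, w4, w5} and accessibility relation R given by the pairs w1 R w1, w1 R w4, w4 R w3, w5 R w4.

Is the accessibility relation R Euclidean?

Euclidean: no — w1 R w4 and w1 R w1, but not w4 R w1.

No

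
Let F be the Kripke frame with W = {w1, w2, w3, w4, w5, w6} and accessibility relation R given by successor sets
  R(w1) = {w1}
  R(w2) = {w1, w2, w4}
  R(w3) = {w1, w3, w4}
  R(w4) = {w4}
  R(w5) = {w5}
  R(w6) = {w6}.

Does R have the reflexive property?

Yes

Reflexive: yes — every world is R-related to itself.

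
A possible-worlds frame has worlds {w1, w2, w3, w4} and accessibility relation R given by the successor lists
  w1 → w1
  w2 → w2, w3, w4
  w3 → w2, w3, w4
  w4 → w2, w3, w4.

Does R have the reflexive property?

Yes

Reflexive: yes — every world is R-related to itself.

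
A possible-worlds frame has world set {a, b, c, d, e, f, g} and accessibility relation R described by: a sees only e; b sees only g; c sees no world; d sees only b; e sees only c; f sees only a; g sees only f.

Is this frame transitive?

Transitive: no — a R e and e R c, but not a R c.

No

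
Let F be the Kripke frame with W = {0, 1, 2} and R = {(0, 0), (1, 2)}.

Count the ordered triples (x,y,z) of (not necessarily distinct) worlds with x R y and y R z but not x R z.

R is transitive; there are no such tuples.

0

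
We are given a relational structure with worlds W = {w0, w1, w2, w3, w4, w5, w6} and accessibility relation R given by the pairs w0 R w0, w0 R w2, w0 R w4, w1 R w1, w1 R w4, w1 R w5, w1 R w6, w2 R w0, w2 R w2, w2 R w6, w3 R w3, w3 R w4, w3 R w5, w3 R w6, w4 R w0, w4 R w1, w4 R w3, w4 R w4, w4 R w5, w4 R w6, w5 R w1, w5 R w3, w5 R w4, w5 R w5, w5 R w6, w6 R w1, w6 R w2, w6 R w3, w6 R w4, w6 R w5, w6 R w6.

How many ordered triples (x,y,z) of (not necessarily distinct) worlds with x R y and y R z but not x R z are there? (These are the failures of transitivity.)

Enumerating: (w0,w2,w6), (w0,w4,w1), (w0,w4,w3), (w0,w4,w5), (w0,w4,w6), (w1,w4,w0), (w1,w4,w3), (w1,w5,w3), (w1,w6,w2), (w1,w6,w3), (w2,w0,w4), (w2,w6,w1), … and 14 more.
Total: 26.

26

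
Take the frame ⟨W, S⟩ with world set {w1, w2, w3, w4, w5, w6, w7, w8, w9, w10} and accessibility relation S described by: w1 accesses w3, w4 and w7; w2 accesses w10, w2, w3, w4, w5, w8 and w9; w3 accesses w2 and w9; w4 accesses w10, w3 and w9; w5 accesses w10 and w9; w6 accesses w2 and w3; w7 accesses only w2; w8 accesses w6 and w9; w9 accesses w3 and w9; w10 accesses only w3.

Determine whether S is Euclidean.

No

Euclidean: no — w1 S w3 and w1 S w4, but not w3 S w4.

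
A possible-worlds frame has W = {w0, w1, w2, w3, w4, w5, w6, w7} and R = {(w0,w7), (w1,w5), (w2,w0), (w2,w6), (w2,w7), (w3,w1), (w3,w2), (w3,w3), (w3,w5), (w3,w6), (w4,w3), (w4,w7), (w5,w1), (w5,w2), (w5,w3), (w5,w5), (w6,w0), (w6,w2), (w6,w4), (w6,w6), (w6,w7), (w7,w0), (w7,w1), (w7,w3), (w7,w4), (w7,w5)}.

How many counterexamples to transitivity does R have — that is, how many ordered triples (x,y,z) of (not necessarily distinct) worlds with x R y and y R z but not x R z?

40

Enumerating: (w0,w7,w0), (w0,w7,w1), (w0,w7,w3), (w0,w7,w4), (w0,w7,w5), (w1,w5,w1), (w1,w5,w2), (w1,w5,w3), (w2,w6,w2), (w2,w6,w4), (w2,w7,w1), (w2,w7,w3), … and 28 more.
Total: 40.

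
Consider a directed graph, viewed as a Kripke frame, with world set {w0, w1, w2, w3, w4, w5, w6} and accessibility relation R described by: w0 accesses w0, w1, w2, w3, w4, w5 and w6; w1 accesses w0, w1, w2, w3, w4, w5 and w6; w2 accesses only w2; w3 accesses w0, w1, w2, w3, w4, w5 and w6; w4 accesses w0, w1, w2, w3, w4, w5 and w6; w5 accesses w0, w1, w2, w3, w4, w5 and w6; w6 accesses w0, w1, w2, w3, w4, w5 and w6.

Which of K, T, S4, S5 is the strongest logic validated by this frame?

S4

Reflexive (axiom T): yes — every world is R-related to itself.
Transitive (axiom 4): yes — every two-step R-path is closed by a direct edge.
Euclidean (axiom 5): no — w0 R w2 and w0 R w1, but not w2 R w1.
So F validates K, T, S4; S5 would additionally require R to be Euclidean. The strongest is S4.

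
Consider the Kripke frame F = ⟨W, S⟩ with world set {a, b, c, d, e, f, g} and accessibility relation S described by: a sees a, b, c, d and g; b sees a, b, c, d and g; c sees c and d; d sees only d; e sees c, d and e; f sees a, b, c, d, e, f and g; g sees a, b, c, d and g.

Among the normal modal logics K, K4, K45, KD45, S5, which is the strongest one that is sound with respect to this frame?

K4

Transitive (axiom 4): yes — every two-step S-path is closed by a direct edge.
Euclidean (axiom 5): no — a S c and a S b, but not c S b.
Serial (axiom D): yes — every world has a successor (e.g. a S a).
Reflexive (axiom T): yes — every world is S-related to itself.
So F validates K, K4; K45 would additionally require S to be Euclidean. The strongest is K4.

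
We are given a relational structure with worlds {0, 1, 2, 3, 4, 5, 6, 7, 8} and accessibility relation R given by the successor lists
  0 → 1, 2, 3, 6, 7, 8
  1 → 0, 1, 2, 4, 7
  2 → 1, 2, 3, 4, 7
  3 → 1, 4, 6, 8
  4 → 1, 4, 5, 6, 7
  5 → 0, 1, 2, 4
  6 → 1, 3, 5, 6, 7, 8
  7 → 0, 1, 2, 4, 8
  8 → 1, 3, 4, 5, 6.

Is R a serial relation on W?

Serial: yes — every world has a successor (e.g. 0 R 1).

Yes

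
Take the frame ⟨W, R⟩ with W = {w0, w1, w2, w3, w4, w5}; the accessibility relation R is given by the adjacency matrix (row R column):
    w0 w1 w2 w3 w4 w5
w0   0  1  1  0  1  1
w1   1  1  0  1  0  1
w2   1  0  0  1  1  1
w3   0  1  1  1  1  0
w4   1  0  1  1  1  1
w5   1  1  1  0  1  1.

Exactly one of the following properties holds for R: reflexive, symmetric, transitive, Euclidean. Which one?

Reflexive: no — w0 is not related to itself.
Symmetric: yes — every pair in R has its reverse in R.
Transitive: no — w0 R w1 and w1 R w3, but not w0 R w3.
Euclidean: no — w0 R w1 and w0 R w2, but not w1 R w2.
Only symmetric holds.

symmetric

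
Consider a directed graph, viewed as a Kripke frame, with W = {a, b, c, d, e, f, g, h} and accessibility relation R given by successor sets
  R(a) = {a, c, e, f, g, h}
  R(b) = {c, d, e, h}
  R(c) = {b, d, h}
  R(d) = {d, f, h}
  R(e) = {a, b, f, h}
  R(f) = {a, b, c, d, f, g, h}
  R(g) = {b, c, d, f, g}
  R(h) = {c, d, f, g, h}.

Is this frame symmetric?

No

Symmetric: no — a R c but not c R a.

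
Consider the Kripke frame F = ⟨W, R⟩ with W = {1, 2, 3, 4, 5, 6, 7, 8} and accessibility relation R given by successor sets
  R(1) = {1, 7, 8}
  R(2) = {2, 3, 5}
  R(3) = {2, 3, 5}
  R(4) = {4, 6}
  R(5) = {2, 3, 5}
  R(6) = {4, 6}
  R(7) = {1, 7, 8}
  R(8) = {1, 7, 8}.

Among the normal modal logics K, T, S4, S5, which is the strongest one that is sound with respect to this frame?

Reflexive (axiom T): yes — every world is R-related to itself.
Transitive (axiom 4): yes — every two-step R-path is closed by a direct edge.
Euclidean (axiom 5): yes — any two successors of a common world are R-related.
So F validates K, T, S4, S5. The strongest is S5.

S5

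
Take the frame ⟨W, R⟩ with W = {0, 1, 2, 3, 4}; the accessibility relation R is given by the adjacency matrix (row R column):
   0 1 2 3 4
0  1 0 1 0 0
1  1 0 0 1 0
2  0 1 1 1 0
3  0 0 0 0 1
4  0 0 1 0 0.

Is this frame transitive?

Transitive: no — 0 R 2 and 2 R 1, but not 0 R 1.

No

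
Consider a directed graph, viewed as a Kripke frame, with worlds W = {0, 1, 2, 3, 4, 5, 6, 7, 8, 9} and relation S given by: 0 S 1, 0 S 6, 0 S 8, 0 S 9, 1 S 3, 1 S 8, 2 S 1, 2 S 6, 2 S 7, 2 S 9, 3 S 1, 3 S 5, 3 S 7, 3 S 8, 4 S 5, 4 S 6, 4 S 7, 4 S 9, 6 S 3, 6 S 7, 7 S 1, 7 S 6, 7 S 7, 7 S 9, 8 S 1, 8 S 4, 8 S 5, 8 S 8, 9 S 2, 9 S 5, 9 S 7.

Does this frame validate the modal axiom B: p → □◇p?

No

The schema B characterises exactly the symmetric frames.
Symmetric: no — 0 S 1 but not 1 S 0.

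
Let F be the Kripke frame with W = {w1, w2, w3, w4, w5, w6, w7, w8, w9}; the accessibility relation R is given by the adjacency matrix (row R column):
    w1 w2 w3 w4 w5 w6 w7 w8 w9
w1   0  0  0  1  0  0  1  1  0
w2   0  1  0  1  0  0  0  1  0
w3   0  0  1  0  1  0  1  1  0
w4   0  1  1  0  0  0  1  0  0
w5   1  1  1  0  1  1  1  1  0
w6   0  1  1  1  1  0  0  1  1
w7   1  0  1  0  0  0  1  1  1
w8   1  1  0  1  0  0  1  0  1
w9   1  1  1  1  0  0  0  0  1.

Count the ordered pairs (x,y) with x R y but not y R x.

20

Enumerating: (w1,w4), (w3,w8), (w4,w3), (w4,w7), (w5,w1), (w5,w2), (w5,w7), (w5,w8), (w6,w2), (w6,w3), (w6,w4), (w6,w8), … and 8 more.
Total: 20.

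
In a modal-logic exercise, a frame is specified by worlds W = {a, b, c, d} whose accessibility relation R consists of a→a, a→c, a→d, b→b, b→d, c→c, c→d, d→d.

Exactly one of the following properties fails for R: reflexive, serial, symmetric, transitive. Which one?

symmetric

Reflexive: yes — every world is R-related to itself.
Serial: yes — every world has a successor (e.g. a R a).
Symmetric: no — a R c but not c R a.
Transitive: yes — every two-step R-path is closed by a direct edge.
Only symmetric fails.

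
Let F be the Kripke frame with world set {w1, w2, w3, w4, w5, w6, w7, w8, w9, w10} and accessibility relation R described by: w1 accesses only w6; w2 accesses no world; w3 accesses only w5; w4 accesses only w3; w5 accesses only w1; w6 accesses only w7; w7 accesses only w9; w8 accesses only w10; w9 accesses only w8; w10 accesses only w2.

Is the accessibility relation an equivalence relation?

No

Reflexive: no — w1 is not related to itself.
Symmetric: no — w1 R w6 but not w6 R w1.
Transitive: no — w1 R w6 and w6 R w7, but not w1 R w7.
So R is not an equivalence relation.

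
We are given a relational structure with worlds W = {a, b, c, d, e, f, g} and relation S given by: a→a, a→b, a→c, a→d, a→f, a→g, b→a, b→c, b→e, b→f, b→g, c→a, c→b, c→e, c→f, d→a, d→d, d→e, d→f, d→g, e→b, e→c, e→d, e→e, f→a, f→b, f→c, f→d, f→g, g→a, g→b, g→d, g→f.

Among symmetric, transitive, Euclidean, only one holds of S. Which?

symmetric

Symmetric: yes — every pair in S has its reverse in S.
Transitive: no — a S b and b S e, but not a S e.
Euclidean: no — a S b and a S d, but not b S d.
Only symmetric holds.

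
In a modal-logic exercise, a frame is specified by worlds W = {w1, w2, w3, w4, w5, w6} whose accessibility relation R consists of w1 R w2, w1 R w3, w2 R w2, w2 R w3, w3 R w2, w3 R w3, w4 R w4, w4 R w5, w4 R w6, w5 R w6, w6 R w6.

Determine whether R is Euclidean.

No

Euclidean: no — w4 R w6 and w4 R w5, but not w6 R w5.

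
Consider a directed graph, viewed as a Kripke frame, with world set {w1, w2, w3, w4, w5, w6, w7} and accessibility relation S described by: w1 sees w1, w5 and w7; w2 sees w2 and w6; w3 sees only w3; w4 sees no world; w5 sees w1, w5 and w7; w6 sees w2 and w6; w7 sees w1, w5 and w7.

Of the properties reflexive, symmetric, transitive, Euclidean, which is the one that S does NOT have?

Reflexive: no — w4 is not related to itself.
Symmetric: yes — every pair in S has its reverse in S.
Transitive: yes — every two-step S-path is closed by a direct edge.
Euclidean: yes — any two successors of a common world are S-related.
Only reflexive fails.

reflexive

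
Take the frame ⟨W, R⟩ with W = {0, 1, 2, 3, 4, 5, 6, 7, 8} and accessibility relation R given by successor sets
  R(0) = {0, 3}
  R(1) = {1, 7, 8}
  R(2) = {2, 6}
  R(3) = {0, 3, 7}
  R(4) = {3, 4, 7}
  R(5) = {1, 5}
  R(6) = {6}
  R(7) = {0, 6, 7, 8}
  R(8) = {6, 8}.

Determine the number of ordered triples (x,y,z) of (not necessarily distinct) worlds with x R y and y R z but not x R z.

Enumerating: (0,3,7), (1,7,0), (1,7,6), (1,8,6), (3,7,6), (3,7,8), (4,3,0), (4,7,0), (4,7,6), (4,7,8), (5,1,7), (5,1,8), (7,0,3).

13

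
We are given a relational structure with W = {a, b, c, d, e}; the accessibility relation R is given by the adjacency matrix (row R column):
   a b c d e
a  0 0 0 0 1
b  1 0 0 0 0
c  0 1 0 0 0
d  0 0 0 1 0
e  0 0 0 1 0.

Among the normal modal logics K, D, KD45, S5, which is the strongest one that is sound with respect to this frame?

D

Serial (axiom D): yes — every world has a successor (e.g. a R e).
Transitive (axiom 4): no — a R e and e R d, but not a R d.
Euclidean (axiom 5): no — a R e and a R e, but not e R e.
Reflexive (axiom T): no — a is not related to itself.
So F validates K, D; KD45 would additionally require R to be Euclidean and transitive. The strongest is D.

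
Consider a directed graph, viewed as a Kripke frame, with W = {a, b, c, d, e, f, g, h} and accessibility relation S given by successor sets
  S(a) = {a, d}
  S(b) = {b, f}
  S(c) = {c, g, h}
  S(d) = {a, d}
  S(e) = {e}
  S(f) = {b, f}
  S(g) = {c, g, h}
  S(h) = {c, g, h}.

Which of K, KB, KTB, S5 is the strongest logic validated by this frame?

Symmetric (axiom B): yes — every pair in S has its reverse in S.
Reflexive (axiom T): yes — every world is S-related to itself.
Euclidean (axiom 5): yes — any two successors of a common world are S-related.
So F validates K, KB, KTB, S5. The strongest is S5.

S5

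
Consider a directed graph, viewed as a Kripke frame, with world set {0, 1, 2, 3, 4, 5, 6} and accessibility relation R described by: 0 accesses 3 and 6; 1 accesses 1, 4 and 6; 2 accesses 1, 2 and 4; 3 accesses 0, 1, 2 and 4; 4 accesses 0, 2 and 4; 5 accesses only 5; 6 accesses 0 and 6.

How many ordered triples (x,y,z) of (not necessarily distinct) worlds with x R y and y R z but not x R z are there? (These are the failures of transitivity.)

17

Enumerating: (0,3,0), (0,3,1), (0,3,2), (0,3,4), (0,6,0), (1,4,0), (1,4,2), (1,6,0), (2,1,6), (2,4,0), (3,0,3), (3,0,6), (3,1,6), (4,0,3), (4,0,6), (4,2,1), (6,0,3).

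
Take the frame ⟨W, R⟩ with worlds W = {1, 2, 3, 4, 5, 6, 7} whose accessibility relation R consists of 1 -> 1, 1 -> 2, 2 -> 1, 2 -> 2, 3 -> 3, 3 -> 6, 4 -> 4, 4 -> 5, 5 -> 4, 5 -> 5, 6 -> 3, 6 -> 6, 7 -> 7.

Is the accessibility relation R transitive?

Transitive: yes — every two-step R-path is closed by a direct edge.

Yes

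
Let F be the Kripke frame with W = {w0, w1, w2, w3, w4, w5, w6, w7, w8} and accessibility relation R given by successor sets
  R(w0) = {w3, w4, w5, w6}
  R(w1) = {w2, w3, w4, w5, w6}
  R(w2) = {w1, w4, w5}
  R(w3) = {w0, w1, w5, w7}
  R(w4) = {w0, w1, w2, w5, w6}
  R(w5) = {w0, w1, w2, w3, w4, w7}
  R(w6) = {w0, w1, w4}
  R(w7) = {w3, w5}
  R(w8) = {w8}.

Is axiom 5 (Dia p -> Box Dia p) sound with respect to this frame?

Axiom 5 corresponds to the accessibility relation being Euclidean.
Euclidean: no — w0 R w3 and w0 R w4, but not w3 R w4.

No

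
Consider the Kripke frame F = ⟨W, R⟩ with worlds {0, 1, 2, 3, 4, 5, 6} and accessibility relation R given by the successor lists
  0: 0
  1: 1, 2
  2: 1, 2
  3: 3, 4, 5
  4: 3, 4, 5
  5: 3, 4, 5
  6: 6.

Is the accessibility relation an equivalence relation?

Yes

Reflexive: yes — every world is R-related to itself.
Symmetric: yes — every pair in R has its reverse in R.
Transitive: yes — every two-step R-path is closed by a direct edge.
So R is an equivalence relation.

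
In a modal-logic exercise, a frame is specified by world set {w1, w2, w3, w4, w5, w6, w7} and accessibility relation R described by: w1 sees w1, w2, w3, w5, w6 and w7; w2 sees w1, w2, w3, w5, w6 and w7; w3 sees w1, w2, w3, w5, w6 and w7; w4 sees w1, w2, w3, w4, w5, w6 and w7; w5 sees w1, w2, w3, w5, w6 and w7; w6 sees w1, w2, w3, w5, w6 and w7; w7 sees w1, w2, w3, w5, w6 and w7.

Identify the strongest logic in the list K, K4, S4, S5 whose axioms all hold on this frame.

Transitive (axiom 4): yes — every two-step R-path is closed by a direct edge.
Reflexive (axiom T): yes — every world is R-related to itself.
Euclidean (axiom 5): no — w4 R w1 and w4 R w4, but not w1 R w4.
So F validates K, K4, S4; S5 would additionally require R to be Euclidean. The strongest is S4.

S4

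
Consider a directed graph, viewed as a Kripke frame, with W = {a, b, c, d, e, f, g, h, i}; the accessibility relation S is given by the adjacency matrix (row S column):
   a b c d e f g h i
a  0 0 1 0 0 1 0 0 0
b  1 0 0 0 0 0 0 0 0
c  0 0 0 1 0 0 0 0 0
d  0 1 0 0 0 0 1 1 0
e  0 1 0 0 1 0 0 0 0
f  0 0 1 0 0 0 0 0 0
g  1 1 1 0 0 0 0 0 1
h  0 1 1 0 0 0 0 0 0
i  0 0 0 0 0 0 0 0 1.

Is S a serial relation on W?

Serial: yes — every world has a successor (e.g. a S c).

Yes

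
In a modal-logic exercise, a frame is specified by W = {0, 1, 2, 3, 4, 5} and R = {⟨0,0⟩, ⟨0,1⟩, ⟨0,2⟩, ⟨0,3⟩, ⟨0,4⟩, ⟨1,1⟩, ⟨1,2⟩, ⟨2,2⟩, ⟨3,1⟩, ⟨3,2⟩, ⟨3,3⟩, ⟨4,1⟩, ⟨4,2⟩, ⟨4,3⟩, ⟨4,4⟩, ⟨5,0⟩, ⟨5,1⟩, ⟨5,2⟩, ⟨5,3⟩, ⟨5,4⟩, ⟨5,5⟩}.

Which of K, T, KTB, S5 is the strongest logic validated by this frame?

Reflexive (axiom T): yes — every world is R-related to itself.
Symmetric (axiom B): no — 0 R 1 but not 1 R 0.
Euclidean (axiom 5): no — 0 R 1 and 0 R 3, but not 1 R 3.
So F validates K, T; KTB would additionally require R to be symmetric. The strongest is T.

T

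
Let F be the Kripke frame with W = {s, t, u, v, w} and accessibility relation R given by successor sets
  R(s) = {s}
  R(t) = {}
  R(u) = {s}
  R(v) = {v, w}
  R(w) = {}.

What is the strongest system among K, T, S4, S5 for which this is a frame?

Reflexive (axiom T): no — t is not related to itself.
Transitive (axiom 4): yes — every two-step R-path is closed by a direct edge.
Euclidean (axiom 5): no — v R w and v R v, but not w R v.
So F validates K; T would additionally require R to be reflexive. The strongest is K.

K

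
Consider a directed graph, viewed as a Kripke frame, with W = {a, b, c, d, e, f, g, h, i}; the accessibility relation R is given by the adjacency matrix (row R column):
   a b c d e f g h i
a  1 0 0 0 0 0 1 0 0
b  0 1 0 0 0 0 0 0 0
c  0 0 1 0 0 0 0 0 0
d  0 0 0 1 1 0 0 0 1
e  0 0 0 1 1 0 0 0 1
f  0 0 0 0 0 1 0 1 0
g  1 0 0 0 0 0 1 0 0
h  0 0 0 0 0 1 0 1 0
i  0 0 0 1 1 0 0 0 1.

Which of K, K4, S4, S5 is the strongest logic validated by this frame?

S5

Transitive (axiom 4): yes — every two-step R-path is closed by a direct edge.
Reflexive (axiom T): yes — every world is R-related to itself.
Euclidean (axiom 5): yes — any two successors of a common world are R-related.
So F validates K, K4, S4, S5. The strongest is S5.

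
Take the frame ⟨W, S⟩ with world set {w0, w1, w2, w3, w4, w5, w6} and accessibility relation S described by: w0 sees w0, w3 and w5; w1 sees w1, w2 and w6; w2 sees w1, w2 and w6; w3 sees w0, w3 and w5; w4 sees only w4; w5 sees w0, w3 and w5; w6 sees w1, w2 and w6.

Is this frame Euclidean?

Yes

Euclidean: yes — any two successors of a common world are S-related.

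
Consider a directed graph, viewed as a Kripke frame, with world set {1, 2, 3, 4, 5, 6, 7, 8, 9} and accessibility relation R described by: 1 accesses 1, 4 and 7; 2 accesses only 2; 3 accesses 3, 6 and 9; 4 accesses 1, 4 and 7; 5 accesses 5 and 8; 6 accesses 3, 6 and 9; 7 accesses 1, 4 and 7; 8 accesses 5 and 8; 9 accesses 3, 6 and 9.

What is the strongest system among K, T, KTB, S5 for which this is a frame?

Reflexive (axiom T): yes — every world is R-related to itself.
Symmetric (axiom B): yes — every pair in R has its reverse in R.
Euclidean (axiom 5): yes — any two successors of a common world are R-related.
So F validates K, T, KTB, S5. The strongest is S5.

S5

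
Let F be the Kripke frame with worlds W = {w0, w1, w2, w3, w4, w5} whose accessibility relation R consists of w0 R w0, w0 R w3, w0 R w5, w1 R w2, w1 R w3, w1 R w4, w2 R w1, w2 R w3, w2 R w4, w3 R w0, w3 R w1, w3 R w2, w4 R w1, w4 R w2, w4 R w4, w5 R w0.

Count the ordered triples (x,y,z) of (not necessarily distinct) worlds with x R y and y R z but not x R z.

Enumerating: (w0,w3,w1), (w0,w3,w2), (w1,w2,w1), (w1,w3,w0), (w1,w3,w1), (w1,w4,w1), (w2,w1,w2), (w2,w3,w0), (w2,w3,w2), (w2,w4,w2), (w3,w0,w3), (w3,w0,w5), … and 8 more.
Total: 20.

20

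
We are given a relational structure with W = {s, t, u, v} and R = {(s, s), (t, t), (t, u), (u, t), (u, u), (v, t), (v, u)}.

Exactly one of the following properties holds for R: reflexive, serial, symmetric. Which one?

Reflexive: no — v is not related to itself.
Serial: yes — every world has a successor (e.g. s R s).
Symmetric: no — v R t but not t R v.
Only serial holds.

serial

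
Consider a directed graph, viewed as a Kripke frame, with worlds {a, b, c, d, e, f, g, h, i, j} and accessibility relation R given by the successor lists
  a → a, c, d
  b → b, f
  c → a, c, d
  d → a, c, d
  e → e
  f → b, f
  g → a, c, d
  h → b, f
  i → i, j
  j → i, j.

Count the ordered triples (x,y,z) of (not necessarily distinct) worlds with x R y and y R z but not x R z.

0

R is transitive; there are no such tuples.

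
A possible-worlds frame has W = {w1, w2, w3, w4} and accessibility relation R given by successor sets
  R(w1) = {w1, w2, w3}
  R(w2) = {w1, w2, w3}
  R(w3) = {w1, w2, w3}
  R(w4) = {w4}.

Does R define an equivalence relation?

Yes

Reflexive: yes — every world is R-related to itself.
Symmetric: yes — every pair in R has its reverse in R.
Transitive: yes — every two-step R-path is closed by a direct edge.
So R is an equivalence relation.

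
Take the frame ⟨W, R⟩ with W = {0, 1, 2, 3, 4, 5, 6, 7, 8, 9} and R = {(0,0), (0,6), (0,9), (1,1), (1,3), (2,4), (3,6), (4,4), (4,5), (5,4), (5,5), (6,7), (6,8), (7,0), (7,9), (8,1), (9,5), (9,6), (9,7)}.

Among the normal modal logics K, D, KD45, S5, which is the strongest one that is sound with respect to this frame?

D

Serial (axiom D): yes — every world has a successor (e.g. 0 R 0).
Transitive (axiom 4): no — 0 R 6 and 6 R 7, but not 0 R 7.
Euclidean (axiom 5): no — 0 R 6 and 0 R 9, but not 6 R 9.
Reflexive (axiom T): no — 2 is not related to itself.
So F validates K, D; KD45 would additionally require R to be Euclidean and transitive. The strongest is D.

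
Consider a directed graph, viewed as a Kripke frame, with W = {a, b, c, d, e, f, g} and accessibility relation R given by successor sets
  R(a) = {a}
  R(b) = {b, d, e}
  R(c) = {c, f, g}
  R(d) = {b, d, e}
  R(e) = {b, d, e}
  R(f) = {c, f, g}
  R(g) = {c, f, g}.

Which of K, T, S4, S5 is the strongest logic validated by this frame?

Reflexive (axiom T): yes — every world is R-related to itself.
Transitive (axiom 4): yes — every two-step R-path is closed by a direct edge.
Euclidean (axiom 5): yes — any two successors of a common world are R-related.
So F validates K, T, S4, S5. The strongest is S5.

S5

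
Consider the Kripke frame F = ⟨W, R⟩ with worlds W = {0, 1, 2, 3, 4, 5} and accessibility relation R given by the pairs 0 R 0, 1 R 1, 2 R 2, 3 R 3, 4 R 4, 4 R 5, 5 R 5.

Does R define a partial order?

Yes

Reflexive: yes — every world is R-related to itself.
Transitive: yes — every two-step R-path is closed by a direct edge.
Antisymmetric: yes — no distinct pair is related both ways.
So R is a partial order.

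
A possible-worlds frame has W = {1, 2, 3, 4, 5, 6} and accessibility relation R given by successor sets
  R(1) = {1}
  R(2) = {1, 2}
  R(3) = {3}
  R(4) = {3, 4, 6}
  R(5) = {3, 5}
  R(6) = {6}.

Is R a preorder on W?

Reflexive: yes — every world is R-related to itself.
Transitive: yes — every two-step R-path is closed by a direct edge.
So R is a preorder.

Yes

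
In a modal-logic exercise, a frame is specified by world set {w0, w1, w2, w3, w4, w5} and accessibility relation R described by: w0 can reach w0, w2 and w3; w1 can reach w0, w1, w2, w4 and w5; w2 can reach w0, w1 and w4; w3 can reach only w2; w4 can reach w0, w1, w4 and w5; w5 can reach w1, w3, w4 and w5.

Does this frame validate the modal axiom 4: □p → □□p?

No

The schema 4 characterises exactly the transitive frames.
Transitive: no — w0 R w2 and w2 R w1, but not w0 R w1.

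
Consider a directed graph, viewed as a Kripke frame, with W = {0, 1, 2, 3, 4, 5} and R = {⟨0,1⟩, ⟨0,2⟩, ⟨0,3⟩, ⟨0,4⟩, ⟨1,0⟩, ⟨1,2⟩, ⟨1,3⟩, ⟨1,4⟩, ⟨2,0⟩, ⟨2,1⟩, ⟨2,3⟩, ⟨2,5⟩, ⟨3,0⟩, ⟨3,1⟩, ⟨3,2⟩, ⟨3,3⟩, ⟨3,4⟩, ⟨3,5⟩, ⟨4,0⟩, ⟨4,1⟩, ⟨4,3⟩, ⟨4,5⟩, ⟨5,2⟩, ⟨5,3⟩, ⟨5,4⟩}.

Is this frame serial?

Yes

Serial: yes — every world has a successor (e.g. 0 R 1).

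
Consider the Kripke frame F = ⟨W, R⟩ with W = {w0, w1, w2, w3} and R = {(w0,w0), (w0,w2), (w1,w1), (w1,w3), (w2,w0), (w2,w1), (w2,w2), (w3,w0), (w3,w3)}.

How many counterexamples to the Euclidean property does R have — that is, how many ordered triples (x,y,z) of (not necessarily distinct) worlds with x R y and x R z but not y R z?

5

Enumerating: (w1,w3,w1), (w2,w0,w1), (w2,w1,w0), (w2,w1,w2), (w3,w0,w3).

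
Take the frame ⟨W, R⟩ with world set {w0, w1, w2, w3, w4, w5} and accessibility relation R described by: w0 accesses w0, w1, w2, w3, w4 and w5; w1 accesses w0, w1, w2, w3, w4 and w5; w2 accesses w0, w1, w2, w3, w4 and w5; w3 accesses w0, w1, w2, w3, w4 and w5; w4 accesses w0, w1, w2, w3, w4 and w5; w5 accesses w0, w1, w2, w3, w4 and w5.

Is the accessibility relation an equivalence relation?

Yes

Reflexive: yes — every world is R-related to itself.
Symmetric: yes — every pair in R has its reverse in R.
Transitive: yes — every two-step R-path is closed by a direct edge.
So R is an equivalence relation.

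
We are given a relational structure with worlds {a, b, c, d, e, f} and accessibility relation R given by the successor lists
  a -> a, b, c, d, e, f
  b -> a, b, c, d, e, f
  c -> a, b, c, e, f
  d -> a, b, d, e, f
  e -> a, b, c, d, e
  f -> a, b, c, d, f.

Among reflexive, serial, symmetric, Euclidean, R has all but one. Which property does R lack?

Reflexive: yes — every world is R-related to itself.
Serial: yes — every world has a successor (e.g. a R a).
Symmetric: yes — every pair in R has its reverse in R.
Euclidean: no — a R c and a R d, but not c R d.
Only Euclidean fails.

Euclidean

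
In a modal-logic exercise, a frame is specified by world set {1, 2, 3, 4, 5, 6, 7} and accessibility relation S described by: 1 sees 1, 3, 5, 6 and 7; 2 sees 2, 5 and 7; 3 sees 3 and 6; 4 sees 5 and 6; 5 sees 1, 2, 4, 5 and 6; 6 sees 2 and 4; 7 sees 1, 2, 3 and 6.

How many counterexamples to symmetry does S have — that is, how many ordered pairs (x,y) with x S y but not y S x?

7

Enumerating: (1,3), (1,6), (3,6), (5,6), (6,2), (7,3), (7,6).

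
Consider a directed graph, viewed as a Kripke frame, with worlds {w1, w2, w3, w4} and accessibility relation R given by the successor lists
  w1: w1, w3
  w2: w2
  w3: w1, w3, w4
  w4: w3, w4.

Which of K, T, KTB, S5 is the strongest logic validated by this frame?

Reflexive (axiom T): yes — every world is R-related to itself.
Symmetric (axiom B): yes — every pair in R has its reverse in R.
Euclidean (axiom 5): no — w3 R w1 and w3 R w4, but not w1 R w4.
So F validates K, T, KTB; S5 would additionally require R to be Euclidean. The strongest is KTB.

KTB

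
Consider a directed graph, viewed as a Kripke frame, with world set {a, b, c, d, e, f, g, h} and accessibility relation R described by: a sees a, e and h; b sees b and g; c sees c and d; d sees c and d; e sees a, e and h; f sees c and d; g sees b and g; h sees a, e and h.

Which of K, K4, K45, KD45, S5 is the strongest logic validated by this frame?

KD45

Transitive (axiom 4): yes — every two-step R-path is closed by a direct edge.
Euclidean (axiom 5): yes — any two successors of a common world are R-related.
Serial (axiom D): yes — every world has a successor (e.g. a R a).
Reflexive (axiom T): no — f is not related to itself.
So F validates K, K4, K45, KD45; S5 would additionally require R to be reflexive. The strongest is KD45.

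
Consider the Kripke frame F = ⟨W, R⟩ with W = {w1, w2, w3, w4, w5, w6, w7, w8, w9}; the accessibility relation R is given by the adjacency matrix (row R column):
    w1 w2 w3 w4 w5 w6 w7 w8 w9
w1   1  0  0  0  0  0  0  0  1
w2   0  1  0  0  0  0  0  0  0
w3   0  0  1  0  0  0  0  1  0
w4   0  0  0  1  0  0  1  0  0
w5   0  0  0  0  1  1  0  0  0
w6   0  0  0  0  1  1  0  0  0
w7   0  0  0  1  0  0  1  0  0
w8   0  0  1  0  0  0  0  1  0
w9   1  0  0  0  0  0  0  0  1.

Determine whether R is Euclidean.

Euclidean: yes — any two successors of a common world are R-related.

Yes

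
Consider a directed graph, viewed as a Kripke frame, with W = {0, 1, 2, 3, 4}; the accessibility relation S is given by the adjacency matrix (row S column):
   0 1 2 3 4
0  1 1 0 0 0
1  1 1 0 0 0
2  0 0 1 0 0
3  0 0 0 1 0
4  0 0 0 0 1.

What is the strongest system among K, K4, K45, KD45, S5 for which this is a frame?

S5

Transitive (axiom 4): yes — every two-step S-path is closed by a direct edge.
Euclidean (axiom 5): yes — any two successors of a common world are S-related.
Serial (axiom D): yes — every world has a successor (e.g. 0 S 0).
Reflexive (axiom T): yes — every world is S-related to itself.
So F validates K, K4, K45, KD45, S5. The strongest is S5.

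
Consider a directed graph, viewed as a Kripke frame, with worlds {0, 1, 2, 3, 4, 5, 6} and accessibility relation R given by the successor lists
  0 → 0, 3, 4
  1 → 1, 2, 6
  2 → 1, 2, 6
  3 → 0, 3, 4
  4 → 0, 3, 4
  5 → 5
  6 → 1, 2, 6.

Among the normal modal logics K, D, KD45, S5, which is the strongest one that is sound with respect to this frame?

Serial (axiom D): yes — every world has a successor (e.g. 0 R 0).
Transitive (axiom 4): yes — every two-step R-path is closed by a direct edge.
Euclidean (axiom 5): yes — any two successors of a common world are R-related.
Reflexive (axiom T): yes — every world is R-related to itself.
So F validates K, D, KD45, S5. The strongest is S5.

S5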